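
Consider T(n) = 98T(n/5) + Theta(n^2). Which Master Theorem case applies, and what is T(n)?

Master Theorem for T(n) = 98T(n/5) + O(n^2):

a = 98, b = 5, c = 2
log_b(a) = log_5(98) = 2.8488

Case 1: c = 2 < log_5(98) = 2.8488
T(n) = O(n^(log_5 98))

For T(n) = 98T(n/5) + O(n^2): log_5(98) = 2.8488. This is Case 1 of the Master Theorem (c < log_b(a), work dominated by leaves), giving O(n^(log_5 98)).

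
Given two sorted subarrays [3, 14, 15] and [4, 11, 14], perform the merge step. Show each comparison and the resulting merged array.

Merging process:

Compare 3 vs 4: take 3 from left. Merged: [3]
Compare 14 vs 4: take 4 from right. Merged: [3, 4]
Compare 14 vs 11: take 11 from right. Merged: [3, 4, 11]
Compare 14 vs 14: take 14 from left. Merged: [3, 4, 11, 14]
Compare 15 vs 14: take 14 from right. Merged: [3, 4, 11, 14, 14]
Append remaining from left: [15]. Merged: [3, 4, 11, 14, 14, 15]

Final merged array: [3, 4, 11, 14, 14, 15]
Total comparisons: 5

The merged array is [3, 4, 11, 14, 14, 15], requiring 5 comparisons. The merge step runs in O(n) time where n is the total number of elements.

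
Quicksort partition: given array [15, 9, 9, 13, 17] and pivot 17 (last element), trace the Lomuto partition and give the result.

Lomuto partition with pivot = 17:

Initial array: [15, 9, 9, 13, 17]

arr[0]=15 <= 17: swap with position 0, array becomes [15, 9, 9, 13, 17]
arr[1]=9 <= 17: swap with position 1, array becomes [15, 9, 9, 13, 17]
arr[2]=9 <= 17: swap with position 2, array becomes [15, 9, 9, 13, 17]
arr[3]=13 <= 17: swap with position 3, array becomes [15, 9, 9, 13, 17]

Place pivot at position 4: [15, 9, 9, 13, 17]
Pivot position: 4

After partitioning with pivot 17, the array becomes [15, 9, 9, 13, 17]. The pivot is placed at index 4. All elements to the left of the pivot are <= 17, and all elements to the right are > 17.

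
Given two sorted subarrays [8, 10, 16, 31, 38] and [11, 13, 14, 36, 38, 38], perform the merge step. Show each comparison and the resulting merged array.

Merging process:

Compare 8 vs 11: take 8 from left. Merged: [8]
Compare 10 vs 11: take 10 from left. Merged: [8, 10]
Compare 16 vs 11: take 11 from right. Merged: [8, 10, 11]
Compare 16 vs 13: take 13 from right. Merged: [8, 10, 11, 13]
Compare 16 vs 14: take 14 from right. Merged: [8, 10, 11, 13, 14]
Compare 16 vs 36: take 16 from left. Merged: [8, 10, 11, 13, 14, 16]
Compare 31 vs 36: take 31 from left. Merged: [8, 10, 11, 13, 14, 16, 31]
Compare 38 vs 36: take 36 from right. Merged: [8, 10, 11, 13, 14, 16, 31, 36]
Compare 38 vs 38: take 38 from left. Merged: [8, 10, 11, 13, 14, 16, 31, 36, 38]
Append remaining from right: [38, 38]. Merged: [8, 10, 11, 13, 14, 16, 31, 36, 38, 38, 38]

Final merged array: [8, 10, 11, 13, 14, 16, 31, 36, 38, 38, 38]
Total comparisons: 9

The merged array is [8, 10, 11, 13, 14, 16, 31, 36, 38, 38, 38], requiring 9 comparisons. The merge step runs in O(n) time where n is the total number of elements.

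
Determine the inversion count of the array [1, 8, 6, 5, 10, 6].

Finding inversions in [1, 8, 6, 5, 10, 6]:

(1, 2): arr[1]=8 > arr[2]=6
(1, 3): arr[1]=8 > arr[3]=5
(1, 5): arr[1]=8 > arr[5]=6
(2, 3): arr[2]=6 > arr[3]=5
(4, 5): arr[4]=10 > arr[5]=6

Total inversions: 5

The array has 5 inversion(s): (1,2), (1,3), (1,5), (2,3), (4,5). Each pair (i,j) satisfies i < j and arr[i] > arr[j].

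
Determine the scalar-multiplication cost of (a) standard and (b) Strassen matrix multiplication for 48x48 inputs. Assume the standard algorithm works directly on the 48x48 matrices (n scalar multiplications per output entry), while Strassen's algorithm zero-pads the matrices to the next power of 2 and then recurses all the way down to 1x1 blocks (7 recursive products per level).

Matrix multiplication for 48x48 matrices:

Strassen's algorithm requires power-of-2 dimensions. Pad 48x48 to 64x64 (next power of 2).

Standard algorithm: 48^3 = 110592 multiplications
Strassen's algorithm: 7^(log2(64)) = 7^6 = 117649 multiplications
Difference: 110592 - 117649 = -7057 (Strassen uses MORE here due to padding overhead — for small or just-over-power-of-2 n, padding can outweigh the per-level savings)

Standard: 110592 multiplications (48^3). Strassen: 117649 multiplications (7^6, after padding to 64x64). Strassen reduces 8 recursive multiplications to 7 at each level.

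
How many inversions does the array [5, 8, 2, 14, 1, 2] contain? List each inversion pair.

Finding inversions in [5, 8, 2, 14, 1, 2]:

(0, 2): arr[0]=5 > arr[2]=2
(0, 4): arr[0]=5 > arr[4]=1
(0, 5): arr[0]=5 > arr[5]=2
(1, 2): arr[1]=8 > arr[2]=2
(1, 4): arr[1]=8 > arr[4]=1
(1, 5): arr[1]=8 > arr[5]=2
(2, 4): arr[2]=2 > arr[4]=1
(3, 4): arr[3]=14 > arr[4]=1
(3, 5): arr[3]=14 > arr[5]=2

Total inversions: 9

The array has 9 inversion(s): (0,2), (0,4), (0,5), (1,2), (1,4), (1,5), (2,4), (3,4), (3,5). Each pair (i,j) satisfies i < j and arr[i] > arr[j].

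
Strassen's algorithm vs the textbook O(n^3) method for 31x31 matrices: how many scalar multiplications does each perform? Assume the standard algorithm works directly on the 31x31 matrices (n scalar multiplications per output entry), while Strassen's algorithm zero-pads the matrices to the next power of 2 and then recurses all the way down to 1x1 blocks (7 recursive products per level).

Matrix multiplication for 31x31 matrices:

Strassen's algorithm requires power-of-2 dimensions. Pad 31x31 to 32x32 (next power of 2).

Standard algorithm: 31^3 = 29791 multiplications
Strassen's algorithm: 7^(log2(32)) = 7^5 = 16807 multiplications
Savings: 29791 - 16807 = 12984 multiplications

Standard: 29791 multiplications (31^3). Strassen: 16807 multiplications (7^5, after padding to 32x32). Strassen reduces 8 recursive multiplications to 7 at each level.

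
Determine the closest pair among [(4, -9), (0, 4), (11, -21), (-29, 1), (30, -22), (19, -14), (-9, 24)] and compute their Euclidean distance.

Computing all pairwise distances among 7 points:

d((4, -9), (0, 4)) = 13.6015
d((4, -9), (11, -21)) = 13.8924
d((4, -9), (-29, 1)) = 34.4819
d((4, -9), (30, -22)) = 29.0689
d((4, -9), (19, -14)) = 15.8114
d((4, -9), (-9, 24)) = 35.4683
d((0, 4), (11, -21)) = 27.313
d((0, 4), (-29, 1)) = 29.1548
d((0, 4), (30, -22)) = 39.6989
d((0, 4), (19, -14)) = 26.1725
d((0, 4), (-9, 24)) = 21.9317
d((11, -21), (-29, 1)) = 45.6508
d((11, -21), (30, -22)) = 19.0263
d((11, -21), (19, -14)) = 10.6301 <-- minimum
d((11, -21), (-9, 24)) = 49.2443
d((-29, 1), (30, -22)) = 63.3246
d((-29, 1), (19, -14)) = 50.2892
d((-29, 1), (-9, 24)) = 30.4795
d((30, -22), (19, -14)) = 13.6015
d((30, -22), (-9, 24)) = 60.3075
d((19, -14), (-9, 24)) = 47.2017

Closest pair: (11, -21) and (19, -14) with distance 10.6301

The closest pair is (11, -21) and (19, -14) with Euclidean distance 10.6301. For 7 points, brute-force pairwise comparison is shown above. For large n, the divide-and-conquer algorithm (sort by x, recurse on halves, check the dividing strip) achieves O(n log n).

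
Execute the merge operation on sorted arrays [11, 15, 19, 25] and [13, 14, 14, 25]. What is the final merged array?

Merging process:

Compare 11 vs 13: take 11 from left. Merged: [11]
Compare 15 vs 13: take 13 from right. Merged: [11, 13]
Compare 15 vs 14: take 14 from right. Merged: [11, 13, 14]
Compare 15 vs 14: take 14 from right. Merged: [11, 13, 14, 14]
Compare 15 vs 25: take 15 from left. Merged: [11, 13, 14, 14, 15]
Compare 19 vs 25: take 19 from left. Merged: [11, 13, 14, 14, 15, 19]
Compare 25 vs 25: take 25 from left. Merged: [11, 13, 14, 14, 15, 19, 25]
Append remaining from right: [25]. Merged: [11, 13, 14, 14, 15, 19, 25, 25]

Final merged array: [11, 13, 14, 14, 15, 19, 25, 25]
Total comparisons: 7

The merged array is [11, 13, 14, 14, 15, 19, 25, 25], requiring 7 comparisons. The merge step runs in O(n) time where n is the total number of elements.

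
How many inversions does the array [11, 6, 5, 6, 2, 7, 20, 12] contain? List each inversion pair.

Finding inversions in [11, 6, 5, 6, 2, 7, 20, 12]:

(0, 1): arr[0]=11 > arr[1]=6
(0, 2): arr[0]=11 > arr[2]=5
(0, 3): arr[0]=11 > arr[3]=6
(0, 4): arr[0]=11 > arr[4]=2
(0, 5): arr[0]=11 > arr[5]=7
(1, 2): arr[1]=6 > arr[2]=5
(1, 4): arr[1]=6 > arr[4]=2
(2, 4): arr[2]=5 > arr[4]=2
(3, 4): arr[3]=6 > arr[4]=2
(6, 7): arr[6]=20 > arr[7]=12

Total inversions: 10

The array has 10 inversion(s): (0,1), (0,2), (0,3), (0,4), (0,5), (1,2), (1,4), (2,4), (3,4), (6,7). Each pair (i,j) satisfies i < j and arr[i] > arr[j].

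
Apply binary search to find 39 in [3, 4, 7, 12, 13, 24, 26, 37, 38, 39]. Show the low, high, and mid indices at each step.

Binary search for 39 in [3, 4, 7, 12, 13, 24, 26, 37, 38, 39]:

lo=0, hi=9, mid=4, arr[mid]=13 -> 13 < 39, search right half
lo=5, hi=9, mid=7, arr[mid]=37 -> 37 < 39, search right half
lo=8, hi=9, mid=8, arr[mid]=38 -> 38 < 39, search right half
lo=9, hi=9, mid=9, arr[mid]=39 -> Found target at index 9!

Binary search finds 39 at index 9 after 4 comparisons. The search repeatedly halves the search space by comparing with the middle element.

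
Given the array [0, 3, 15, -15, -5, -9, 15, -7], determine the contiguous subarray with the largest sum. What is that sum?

Using Kadane's algorithm on [0, 3, 15, -15, -5, -9, 15, -7]:

Scanning through the array:
Position 1 (value 3): max_ending_here = 3, max_so_far = 3
Position 2 (value 15): max_ending_here = 18, max_so_far = 18
Position 3 (value -15): max_ending_here = 3, max_so_far = 18
Position 4 (value -5): max_ending_here = -2, max_so_far = 18
Position 5 (value -9): max_ending_here = -9, max_so_far = 18
Position 6 (value 15): max_ending_here = 15, max_so_far = 18
Position 7 (value -7): max_ending_here = 8, max_so_far = 18

Maximum subarray: [0, 3, 15]
Maximum sum: 18

The maximum subarray is [0, 3, 15] with sum 18. This subarray runs from index 0 to index 2.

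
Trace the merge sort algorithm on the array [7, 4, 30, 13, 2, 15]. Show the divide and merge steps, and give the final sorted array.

Merge sort trace:

Split: [7, 4, 30, 13, 2, 15] -> [7, 4, 30] and [13, 2, 15]
  Split: [7, 4, 30] -> [7] and [4, 30]
    Split: [4, 30] -> [4] and [30]
    Merge: [4] + [30] -> [4, 30]
  Merge: [7] + [4, 30] -> [4, 7, 30]
  Split: [13, 2, 15] -> [13] and [2, 15]
    Split: [2, 15] -> [2] and [15]
    Merge: [2] + [15] -> [2, 15]
  Merge: [13] + [2, 15] -> [2, 13, 15]
Merge: [4, 7, 30] + [2, 13, 15] -> [2, 4, 7, 13, 15, 30]

Final sorted array: [2, 4, 7, 13, 15, 30]

The merge sort proceeds by recursively splitting the array and merging sorted halves.
After all merges, the sorted array is [2, 4, 7, 13, 15, 30].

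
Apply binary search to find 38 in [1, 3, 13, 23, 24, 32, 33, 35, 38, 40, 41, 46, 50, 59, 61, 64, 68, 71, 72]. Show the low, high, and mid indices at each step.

Binary search for 38 in [1, 3, 13, 23, 24, 32, 33, 35, 38, 40, 41, 46, 50, 59, 61, 64, 68, 71, 72]:

lo=0, hi=18, mid=9, arr[mid]=40 -> 40 > 38, search left half
lo=0, hi=8, mid=4, arr[mid]=24 -> 24 < 38, search right half
lo=5, hi=8, mid=6, arr[mid]=33 -> 33 < 38, search right half
lo=7, hi=8, mid=7, arr[mid]=35 -> 35 < 38, search right half
lo=8, hi=8, mid=8, arr[mid]=38 -> Found target at index 8!

Binary search finds 38 at index 8 after 5 comparisons. The search repeatedly halves the search space by comparing with the middle element.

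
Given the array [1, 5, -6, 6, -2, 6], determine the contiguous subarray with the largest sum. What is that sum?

Using Kadane's algorithm on [1, 5, -6, 6, -2, 6]:

Scanning through the array:
Position 1 (value 5): max_ending_here = 6, max_so_far = 6
Position 2 (value -6): max_ending_here = 0, max_so_far = 6
Position 3 (value 6): max_ending_here = 6, max_so_far = 6
Position 4 (value -2): max_ending_here = 4, max_so_far = 6
Position 5 (value 6): max_ending_here = 10, max_so_far = 10

Maximum subarray: [1, 5, -6, 6, -2, 6]
Maximum sum: 10

The maximum subarray is [1, 5, -6, 6, -2, 6] with sum 10. This subarray runs from index 0 to index 5.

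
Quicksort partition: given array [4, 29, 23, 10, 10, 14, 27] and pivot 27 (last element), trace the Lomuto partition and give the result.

Lomuto partition with pivot = 27:

Initial array: [4, 29, 23, 10, 10, 14, 27]

arr[0]=4 <= 27: swap with position 0, array becomes [4, 29, 23, 10, 10, 14, 27]
arr[1]=29 > 27: no swap
arr[2]=23 <= 27: swap with position 1, array becomes [4, 23, 29, 10, 10, 14, 27]
arr[3]=10 <= 27: swap with position 2, array becomes [4, 23, 10, 29, 10, 14, 27]
arr[4]=10 <= 27: swap with position 3, array becomes [4, 23, 10, 10, 29, 14, 27]
arr[5]=14 <= 27: swap with position 4, array becomes [4, 23, 10, 10, 14, 29, 27]

Place pivot at position 5: [4, 23, 10, 10, 14, 27, 29]
Pivot position: 5

After partitioning with pivot 27, the array becomes [4, 23, 10, 10, 14, 27, 29]. The pivot is placed at index 5. All elements to the left of the pivot are <= 27, and all elements to the right are > 27.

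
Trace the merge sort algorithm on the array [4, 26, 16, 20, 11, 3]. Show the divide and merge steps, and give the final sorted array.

Merge sort trace:

Split: [4, 26, 16, 20, 11, 3] -> [4, 26, 16] and [20, 11, 3]
  Split: [4, 26, 16] -> [4] and [26, 16]
    Split: [26, 16] -> [26] and [16]
    Merge: [26] + [16] -> [16, 26]
  Merge: [4] + [16, 26] -> [4, 16, 26]
  Split: [20, 11, 3] -> [20] and [11, 3]
    Split: [11, 3] -> [11] and [3]
    Merge: [11] + [3] -> [3, 11]
  Merge: [20] + [3, 11] -> [3, 11, 20]
Merge: [4, 16, 26] + [3, 11, 20] -> [3, 4, 11, 16, 20, 26]

Final sorted array: [3, 4, 11, 16, 20, 26]

The merge sort proceeds by recursively splitting the array and merging sorted halves.
After all merges, the sorted array is [3, 4, 11, 16, 20, 26].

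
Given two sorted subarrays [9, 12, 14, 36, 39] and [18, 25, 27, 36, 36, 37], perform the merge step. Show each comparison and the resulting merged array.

Merging process:

Compare 9 vs 18: take 9 from left. Merged: [9]
Compare 12 vs 18: take 12 from left. Merged: [9, 12]
Compare 14 vs 18: take 14 from left. Merged: [9, 12, 14]
Compare 36 vs 18: take 18 from right. Merged: [9, 12, 14, 18]
Compare 36 vs 25: take 25 from right. Merged: [9, 12, 14, 18, 25]
Compare 36 vs 27: take 27 from right. Merged: [9, 12, 14, 18, 25, 27]
Compare 36 vs 36: take 36 from left. Merged: [9, 12, 14, 18, 25, 27, 36]
Compare 39 vs 36: take 36 from right. Merged: [9, 12, 14, 18, 25, 27, 36, 36]
Compare 39 vs 36: take 36 from right. Merged: [9, 12, 14, 18, 25, 27, 36, 36, 36]
Compare 39 vs 37: take 37 from right. Merged: [9, 12, 14, 18, 25, 27, 36, 36, 36, 37]
Append remaining from left: [39]. Merged: [9, 12, 14, 18, 25, 27, 36, 36, 36, 37, 39]

Final merged array: [9, 12, 14, 18, 25, 27, 36, 36, 36, 37, 39]
Total comparisons: 10

The merged array is [9, 12, 14, 18, 25, 27, 36, 36, 36, 37, 39], requiring 10 comparisons. The merge step runs in O(n) time where n is the total number of elements.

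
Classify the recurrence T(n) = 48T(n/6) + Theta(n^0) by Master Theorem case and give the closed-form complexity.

Master Theorem for T(n) = 48T(n/6) + O(n^0):

a = 48, b = 6, c = 0
log_b(a) = log_6(48) = 2.1606

Case 1: c = 0 < log_6(48) = 2.1606
T(n) = O(n^(log_6 48))

For T(n) = 48T(n/6) + O(n^0): log_6(48) = 2.1606. This is Case 1 of the Master Theorem (c < log_b(a), work dominated by leaves), giving O(n^(log_6 48)).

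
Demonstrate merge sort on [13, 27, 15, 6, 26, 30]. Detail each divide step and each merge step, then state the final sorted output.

Merge sort trace:

Split: [13, 27, 15, 6, 26, 30] -> [13, 27, 15] and [6, 26, 30]
  Split: [13, 27, 15] -> [13] and [27, 15]
    Split: [27, 15] -> [27] and [15]
    Merge: [27] + [15] -> [15, 27]
  Merge: [13] + [15, 27] -> [13, 15, 27]
  Split: [6, 26, 30] -> [6] and [26, 30]
    Split: [26, 30] -> [26] and [30]
    Merge: [26] + [30] -> [26, 30]
  Merge: [6] + [26, 30] -> [6, 26, 30]
Merge: [13, 15, 27] + [6, 26, 30] -> [6, 13, 15, 26, 27, 30]

Final sorted array: [6, 13, 15, 26, 27, 30]

The merge sort proceeds by recursively splitting the array and merging sorted halves.
After all merges, the sorted array is [6, 13, 15, 26, 27, 30].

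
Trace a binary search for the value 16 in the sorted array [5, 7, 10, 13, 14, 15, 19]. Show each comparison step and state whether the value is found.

Binary search for 16 in [5, 7, 10, 13, 14, 15, 19]:

lo=0, hi=6, mid=3, arr[mid]=13 -> 13 < 16, search right half
lo=4, hi=6, mid=5, arr[mid]=15 -> 15 < 16, search right half
lo=6, hi=6, mid=6, arr[mid]=19 -> 19 > 16, search left half
lo=6 > hi=5, target 16 not found

Binary search determines that 16 is not in the array after 3 comparisons. The search space was exhausted without finding the target.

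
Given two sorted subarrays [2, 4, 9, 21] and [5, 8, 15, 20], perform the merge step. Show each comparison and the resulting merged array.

Merging process:

Compare 2 vs 5: take 2 from left. Merged: [2]
Compare 4 vs 5: take 4 from left. Merged: [2, 4]
Compare 9 vs 5: take 5 from right. Merged: [2, 4, 5]
Compare 9 vs 8: take 8 from right. Merged: [2, 4, 5, 8]
Compare 9 vs 15: take 9 from left. Merged: [2, 4, 5, 8, 9]
Compare 21 vs 15: take 15 from right. Merged: [2, 4, 5, 8, 9, 15]
Compare 21 vs 20: take 20 from right. Merged: [2, 4, 5, 8, 9, 15, 20]
Append remaining from left: [21]. Merged: [2, 4, 5, 8, 9, 15, 20, 21]

Final merged array: [2, 4, 5, 8, 9, 15, 20, 21]
Total comparisons: 7

The merged array is [2, 4, 5, 8, 9, 15, 20, 21], requiring 7 comparisons. The merge step runs in O(n) time where n is the total number of elements.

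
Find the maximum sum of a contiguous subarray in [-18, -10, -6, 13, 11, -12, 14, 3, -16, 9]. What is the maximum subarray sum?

Using Kadane's algorithm on [-18, -10, -6, 13, 11, -12, 14, 3, -16, 9]:

Scanning through the array:
Position 1 (value -10): max_ending_here = -10, max_so_far = -10
Position 2 (value -6): max_ending_here = -6, max_so_far = -6
Position 3 (value 13): max_ending_here = 13, max_so_far = 13
Position 4 (value 11): max_ending_here = 24, max_so_far = 24
Position 5 (value -12): max_ending_here = 12, max_so_far = 24
Position 6 (value 14): max_ending_here = 26, max_so_far = 26
Position 7 (value 3): max_ending_here = 29, max_so_far = 29
Position 8 (value -16): max_ending_here = 13, max_so_far = 29
Position 9 (value 9): max_ending_here = 22, max_so_far = 29

Maximum subarray: [13, 11, -12, 14, 3]
Maximum sum: 29

The maximum subarray is [13, 11, -12, 14, 3] with sum 29. This subarray runs from index 3 to index 7.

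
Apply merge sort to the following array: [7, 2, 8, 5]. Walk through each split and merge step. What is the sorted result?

Merge sort trace:

Split: [7, 2, 8, 5] -> [7, 2] and [8, 5]
  Split: [7, 2] -> [7] and [2]
  Merge: [7] + [2] -> [2, 7]
  Split: [8, 5] -> [8] and [5]
  Merge: [8] + [5] -> [5, 8]
Merge: [2, 7] + [5, 8] -> [2, 5, 7, 8]

Final sorted array: [2, 5, 7, 8]

The merge sort proceeds by recursively splitting the array and merging sorted halves.
After all merges, the sorted array is [2, 5, 7, 8].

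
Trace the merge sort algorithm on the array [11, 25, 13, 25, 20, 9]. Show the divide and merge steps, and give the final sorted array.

Merge sort trace:

Split: [11, 25, 13, 25, 20, 9] -> [11, 25, 13] and [25, 20, 9]
  Split: [11, 25, 13] -> [11] and [25, 13]
    Split: [25, 13] -> [25] and [13]
    Merge: [25] + [13] -> [13, 25]
  Merge: [11] + [13, 25] -> [11, 13, 25]
  Split: [25, 20, 9] -> [25] and [20, 9]
    Split: [20, 9] -> [20] and [9]
    Merge: [20] + [9] -> [9, 20]
  Merge: [25] + [9, 20] -> [9, 20, 25]
Merge: [11, 13, 25] + [9, 20, 25] -> [9, 11, 13, 20, 25, 25]

Final sorted array: [9, 11, 13, 20, 25, 25]

The merge sort proceeds by recursively splitting the array and merging sorted halves.
After all merges, the sorted array is [9, 11, 13, 20, 25, 25].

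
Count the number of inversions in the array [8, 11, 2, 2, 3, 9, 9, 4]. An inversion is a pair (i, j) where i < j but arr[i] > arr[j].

Finding inversions in [8, 11, 2, 2, 3, 9, 9, 4]:

(0, 2): arr[0]=8 > arr[2]=2
(0, 3): arr[0]=8 > arr[3]=2
(0, 4): arr[0]=8 > arr[4]=3
(0, 7): arr[0]=8 > arr[7]=4
(1, 2): arr[1]=11 > arr[2]=2
(1, 3): arr[1]=11 > arr[3]=2
(1, 4): arr[1]=11 > arr[4]=3
(1, 5): arr[1]=11 > arr[5]=9
(1, 6): arr[1]=11 > arr[6]=9
(1, 7): arr[1]=11 > arr[7]=4
(5, 7): arr[5]=9 > arr[7]=4
(6, 7): arr[6]=9 > arr[7]=4

Total inversions: 12

The array has 12 inversion(s): (0,2), (0,3), (0,4), (0,7), (1,2), (1,3), (1,4), (1,5), (1,6), (1,7), (5,7), (6,7). Each pair (i,j) satisfies i < j and arr[i] > arr[j].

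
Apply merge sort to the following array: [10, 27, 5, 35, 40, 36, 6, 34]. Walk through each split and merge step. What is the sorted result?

Merge sort trace:

Split: [10, 27, 5, 35, 40, 36, 6, 34] -> [10, 27, 5, 35] and [40, 36, 6, 34]
  Split: [10, 27, 5, 35] -> [10, 27] and [5, 35]
    Split: [10, 27] -> [10] and [27]
    Merge: [10] + [27] -> [10, 27]
    Split: [5, 35] -> [5] and [35]
    Merge: [5] + [35] -> [5, 35]
  Merge: [10, 27] + [5, 35] -> [5, 10, 27, 35]
  Split: [40, 36, 6, 34] -> [40, 36] and [6, 34]
    Split: [40, 36] -> [40] and [36]
    Merge: [40] + [36] -> [36, 40]
    Split: [6, 34] -> [6] and [34]
    Merge: [6] + [34] -> [6, 34]
  Merge: [36, 40] + [6, 34] -> [6, 34, 36, 40]
Merge: [5, 10, 27, 35] + [6, 34, 36, 40] -> [5, 6, 10, 27, 34, 35, 36, 40]

Final sorted array: [5, 6, 10, 27, 34, 35, 36, 40]

The merge sort proceeds by recursively splitting the array and merging sorted halves.
After all merges, the sorted array is [5, 6, 10, 27, 34, 35, 36, 40].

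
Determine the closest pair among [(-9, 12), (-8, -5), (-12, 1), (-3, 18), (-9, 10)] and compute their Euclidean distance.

Computing all pairwise distances among 5 points:

d((-9, 12), (-8, -5)) = 17.0294
d((-9, 12), (-12, 1)) = 11.4018
d((-9, 12), (-3, 18)) = 8.4853
d((-9, 12), (-9, 10)) = 2.0 <-- minimum
d((-8, -5), (-12, 1)) = 7.2111
d((-8, -5), (-3, 18)) = 23.5372
d((-8, -5), (-9, 10)) = 15.0333
d((-12, 1), (-3, 18)) = 19.2354
d((-12, 1), (-9, 10)) = 9.4868
d((-3, 18), (-9, 10)) = 10.0

Closest pair: (-9, 12) and (-9, 10) with distance 2.0

The closest pair is (-9, 12) and (-9, 10) with Euclidean distance 2.0. For 5 points, brute-force pairwise comparison is shown above. For large n, the divide-and-conquer algorithm (sort by x, recurse on halves, check the dividing strip) achieves O(n log n).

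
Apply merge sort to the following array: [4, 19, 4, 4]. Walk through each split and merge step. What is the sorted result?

Merge sort trace:

Split: [4, 19, 4, 4] -> [4, 19] and [4, 4]
  Split: [4, 19] -> [4] and [19]
  Merge: [4] + [19] -> [4, 19]
  Split: [4, 4] -> [4] and [4]
  Merge: [4] + [4] -> [4, 4]
Merge: [4, 19] + [4, 4] -> [4, 4, 4, 19]

Final sorted array: [4, 4, 4, 19]

The merge sort proceeds by recursively splitting the array and merging sorted halves.
After all merges, the sorted array is [4, 4, 4, 19].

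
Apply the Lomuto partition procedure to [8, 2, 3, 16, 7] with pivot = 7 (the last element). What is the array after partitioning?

Lomuto partition with pivot = 7:

Initial array: [8, 2, 3, 16, 7]

arr[0]=8 > 7: no swap
arr[1]=2 <= 7: swap with position 0, array becomes [2, 8, 3, 16, 7]
arr[2]=3 <= 7: swap with position 1, array becomes [2, 3, 8, 16, 7]
arr[3]=16 > 7: no swap

Place pivot at position 2: [2, 3, 7, 16, 8]
Pivot position: 2

After partitioning with pivot 7, the array becomes [2, 3, 7, 16, 8]. The pivot is placed at index 2. All elements to the left of the pivot are <= 7, and all elements to the right are > 7.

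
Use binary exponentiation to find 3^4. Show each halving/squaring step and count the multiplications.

Computing 3^4 by squaring (build up from 3^1; each line after the first costs one multiplication):

3^1 = 3
3^2 = (3^1)^2 = 3^2 = 9
3^4 = (3^2)^2 = 9^2 = 81

Result: 81
Multiplications needed: 2 (2 lines after 3^1)

3^4 = 81. Using exponentiation by squaring, this requires 2 multiplications. The key idea: if the exponent is even, square the half-power; if odd, multiply by the base once.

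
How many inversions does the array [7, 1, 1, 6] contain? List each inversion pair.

Finding inversions in [7, 1, 1, 6]:

(0, 1): arr[0]=7 > arr[1]=1
(0, 2): arr[0]=7 > arr[2]=1
(0, 3): arr[0]=7 > arr[3]=6

Total inversions: 3

The array has 3 inversion(s): (0,1), (0,2), (0,3). Each pair (i,j) satisfies i < j and arr[i] > arr[j].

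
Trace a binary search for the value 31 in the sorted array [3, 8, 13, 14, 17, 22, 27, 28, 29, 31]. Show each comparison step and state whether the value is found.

Binary search for 31 in [3, 8, 13, 14, 17, 22, 27, 28, 29, 31]:

lo=0, hi=9, mid=4, arr[mid]=17 -> 17 < 31, search right half
lo=5, hi=9, mid=7, arr[mid]=28 -> 28 < 31, search right half
lo=8, hi=9, mid=8, arr[mid]=29 -> 29 < 31, search right half
lo=9, hi=9, mid=9, arr[mid]=31 -> Found target at index 9!

Binary search finds 31 at index 9 after 4 comparisons. The search repeatedly halves the search space by comparing with the middle element.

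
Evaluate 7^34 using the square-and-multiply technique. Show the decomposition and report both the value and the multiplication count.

Computing 7^34 by squaring (build up from 7^1; each line after the first costs one multiplication):

7^1 = 7
7^2 = (7^1)^2 = 7^2 = 49
7^4 = (7^2)^2 = 49^2 = 2401
7^8 = (7^4)^2 = 2401^2 = 5764801
7^16 = (7^8)^2 = 5764801^2 = 33232930569601
7^17 = 7 * 7^16 = 7 * 33232930569601 = 232630513987207
7^34 = (7^17)^2 = 232630513987207^2 = 54116956037952111668959660849

Result: 54116956037952111668959660849
Multiplications needed: 6 (6 lines after 7^1)

7^34 = 54116956037952111668959660849. Using exponentiation by squaring, this requires 6 multiplications. The key idea: if the exponent is even, square the half-power; if odd, multiply by the base once.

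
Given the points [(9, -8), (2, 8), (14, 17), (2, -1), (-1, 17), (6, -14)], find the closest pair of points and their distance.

Computing all pairwise distances among 6 points:

d((9, -8), (2, 8)) = 17.4642
d((9, -8), (14, 17)) = 25.4951
d((9, -8), (2, -1)) = 9.8995
d((9, -8), (-1, 17)) = 26.9258
d((9, -8), (6, -14)) = 6.7082 <-- minimum
d((2, 8), (14, 17)) = 15.0
d((2, 8), (2, -1)) = 9.0
d((2, 8), (-1, 17)) = 9.4868
d((2, 8), (6, -14)) = 22.3607
d((14, 17), (2, -1)) = 21.6333
d((14, 17), (-1, 17)) = 15.0
d((14, 17), (6, -14)) = 32.0156
d((2, -1), (-1, 17)) = 18.2483
d((2, -1), (6, -14)) = 13.6015
d((-1, 17), (6, -14)) = 31.7805

Closest pair: (9, -8) and (6, -14) with distance 6.7082

The closest pair is (9, -8) and (6, -14) with Euclidean distance 6.7082. For 6 points, brute-force pairwise comparison is shown above. For large n, the divide-and-conquer algorithm (sort by x, recurse on halves, check the dividing strip) achieves O(n log n).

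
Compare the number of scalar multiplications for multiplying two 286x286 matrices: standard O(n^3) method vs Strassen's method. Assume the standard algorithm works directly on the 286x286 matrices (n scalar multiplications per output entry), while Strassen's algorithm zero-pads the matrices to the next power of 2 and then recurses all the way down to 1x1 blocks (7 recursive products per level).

Matrix multiplication for 286x286 matrices:

Strassen's algorithm requires power-of-2 dimensions. Pad 286x286 to 512x512 (next power of 2).

Standard algorithm: 286^3 = 23393656 multiplications
Strassen's algorithm: 7^(log2(512)) = 7^9 = 40353607 multiplications
Difference: 23393656 - 40353607 = -16959951 (Strassen uses MORE here due to padding overhead — for small or just-over-power-of-2 n, padding can outweigh the per-level savings)

Standard: 23393656 multiplications (286^3). Strassen: 40353607 multiplications (7^9, after padding to 512x512). Strassen reduces 8 recursive multiplications to 7 at each level.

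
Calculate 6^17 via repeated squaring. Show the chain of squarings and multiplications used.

Computing 6^17 by squaring (build up from 6^1; each line after the first costs one multiplication):

6^1 = 6
6^2 = (6^1)^2 = 6^2 = 36
6^4 = (6^2)^2 = 36^2 = 1296
6^8 = (6^4)^2 = 1296^2 = 1679616
6^16 = (6^8)^2 = 1679616^2 = 2821109907456
6^17 = 6 * 6^16 = 6 * 2821109907456 = 16926659444736

Result: 16926659444736
Multiplications needed: 5 (5 lines after 6^1)

6^17 = 16926659444736. Using exponentiation by squaring, this requires 5 multiplications. The key idea: if the exponent is even, square the half-power; if odd, multiply by the base once.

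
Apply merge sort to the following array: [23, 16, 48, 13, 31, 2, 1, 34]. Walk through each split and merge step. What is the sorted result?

Merge sort trace:

Split: [23, 16, 48, 13, 31, 2, 1, 34] -> [23, 16, 48, 13] and [31, 2, 1, 34]
  Split: [23, 16, 48, 13] -> [23, 16] and [48, 13]
    Split: [23, 16] -> [23] and [16]
    Merge: [23] + [16] -> [16, 23]
    Split: [48, 13] -> [48] and [13]
    Merge: [48] + [13] -> [13, 48]
  Merge: [16, 23] + [13, 48] -> [13, 16, 23, 48]
  Split: [31, 2, 1, 34] -> [31, 2] and [1, 34]
    Split: [31, 2] -> [31] and [2]
    Merge: [31] + [2] -> [2, 31]
    Split: [1, 34] -> [1] and [34]
    Merge: [1] + [34] -> [1, 34]
  Merge: [2, 31] + [1, 34] -> [1, 2, 31, 34]
Merge: [13, 16, 23, 48] + [1, 2, 31, 34] -> [1, 2, 13, 16, 23, 31, 34, 48]

Final sorted array: [1, 2, 13, 16, 23, 31, 34, 48]

The merge sort proceeds by recursively splitting the array and merging sorted halves.
After all merges, the sorted array is [1, 2, 13, 16, 23, 31, 34, 48].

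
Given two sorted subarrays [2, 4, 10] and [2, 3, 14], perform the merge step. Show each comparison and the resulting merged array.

Merging process:

Compare 2 vs 2: take 2 from left. Merged: [2]
Compare 4 vs 2: take 2 from right. Merged: [2, 2]
Compare 4 vs 3: take 3 from right. Merged: [2, 2, 3]
Compare 4 vs 14: take 4 from left. Merged: [2, 2, 3, 4]
Compare 10 vs 14: take 10 from left. Merged: [2, 2, 3, 4, 10]
Append remaining from right: [14]. Merged: [2, 2, 3, 4, 10, 14]

Final merged array: [2, 2, 3, 4, 10, 14]
Total comparisons: 5

The merged array is [2, 2, 3, 4, 10, 14], requiring 5 comparisons. The merge step runs in O(n) time where n is the total number of elements.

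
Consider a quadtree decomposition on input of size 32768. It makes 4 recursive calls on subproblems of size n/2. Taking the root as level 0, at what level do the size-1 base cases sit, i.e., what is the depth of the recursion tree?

For divide and conquer with division factor 2:

Problem sizes at each level:
Level 0: 32768
Level 1: 16384
Level 2: 8192
Level 3: 4096
Level 4: 2048
Level 5: 1024
Level 6: 512
Level 7: 256
Level 8: 128
Level 9: 64
Level 10: 32
Level 11: 16
Level 12: 8
Level 13: 4
Level 14: 2
Level 15: 1

The root is level 0 and the size-1 base case is level 15 (the tree spans levels 0 through 15, i.e. 16 levels counting the root), so the depth is the number of divisions: log_2(32768) = 15

The recursion tree depth is log_2(32768) = 15. At each level, the problem size is divided by 2, so it takes 15 divisions to reduce to a base case of size 1. The algorithm makes 4 recursive calls at each level.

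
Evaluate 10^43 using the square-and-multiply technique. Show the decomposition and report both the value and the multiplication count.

Computing 10^43 by squaring (build up from 10^1; each line after the first costs one multiplication):

10^1 = 10
10^2 = (10^1)^2 = 10^2 = 100
10^4 = (10^2)^2 = 100^2 = 10000
10^5 = 10 * 10^4 = 10 * 10000 = 100000
10^10 = (10^5)^2 = 100000^2 = 10000000000
10^20 = (10^10)^2 = 10000000000^2 = 100000000000000000000
10^21 = 10 * 10^20 = 10 * 100000000000000000000 = 1000000000000000000000
10^42 = (10^21)^2 = 1000000000000000000000^2 = 1000000000000000000000000000000000000000000
10^43 = 10 * 10^42 = 10 * 1000000000000000000000000000000000000000000 = 10000000000000000000000000000000000000000000

Result: 10000000000000000000000000000000000000000000
Multiplications needed: 8 (8 lines after 10^1)

10^43 = 10000000000000000000000000000000000000000000. Using exponentiation by squaring, this requires 8 multiplications. The key idea: if the exponent is even, square the half-power; if odd, multiply by the base once.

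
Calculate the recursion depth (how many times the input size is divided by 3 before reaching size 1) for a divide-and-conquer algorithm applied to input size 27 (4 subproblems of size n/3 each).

For divide and conquer with division factor 3:

Problem sizes at each level:
Level 0: 27
Level 1: 9
Level 2: 3
Level 3: 1

The root is level 0 and the size-1 base case is level 3 (the tree spans levels 0 through 3, i.e. 4 levels counting the root), so the depth is the number of divisions: log_3(27) = 3

The recursion tree depth is log_3(27) = 3. At each level, the problem size is divided by 3, so it takes 3 divisions to reduce to a base case of size 1. The algorithm makes 4 recursive calls at each level.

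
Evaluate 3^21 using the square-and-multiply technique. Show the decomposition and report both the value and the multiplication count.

Computing 3^21 by squaring (build up from 3^1; each line after the first costs one multiplication):

3^1 = 3
3^2 = (3^1)^2 = 3^2 = 9
3^4 = (3^2)^2 = 9^2 = 81
3^5 = 3 * 3^4 = 3 * 81 = 243
3^10 = (3^5)^2 = 243^2 = 59049
3^20 = (3^10)^2 = 59049^2 = 3486784401
3^21 = 3 * 3^20 = 3 * 3486784401 = 10460353203

Result: 10460353203
Multiplications needed: 6 (6 lines after 3^1)

3^21 = 10460353203. Using exponentiation by squaring, this requires 6 multiplications. The key idea: if the exponent is even, square the half-power; if odd, multiply by the base once.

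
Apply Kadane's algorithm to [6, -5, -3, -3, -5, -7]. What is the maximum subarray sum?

Using Kadane's algorithm on [6, -5, -3, -3, -5, -7]:

Scanning through the array:
Position 1 (value -5): max_ending_here = 1, max_so_far = 6
Position 2 (value -3): max_ending_here = -2, max_so_far = 6
Position 3 (value -3): max_ending_here = -3, max_so_far = 6
Position 4 (value -5): max_ending_here = -5, max_so_far = 6
Position 5 (value -7): max_ending_here = -7, max_so_far = 6

Maximum subarray: [6]
Maximum sum: 6

The maximum subarray is [6] with sum 6. This subarray runs from index 0 to index 0.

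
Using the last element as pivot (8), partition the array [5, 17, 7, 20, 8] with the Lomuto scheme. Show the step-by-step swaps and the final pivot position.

Lomuto partition with pivot = 8:

Initial array: [5, 17, 7, 20, 8]

arr[0]=5 <= 8: swap with position 0, array becomes [5, 17, 7, 20, 8]
arr[1]=17 > 8: no swap
arr[2]=7 <= 8: swap with position 1, array becomes [5, 7, 17, 20, 8]
arr[3]=20 > 8: no swap

Place pivot at position 2: [5, 7, 8, 20, 17]
Pivot position: 2

After partitioning with pivot 8, the array becomes [5, 7, 8, 20, 17]. The pivot is placed at index 2. All elements to the left of the pivot are <= 8, and all elements to the right are > 8.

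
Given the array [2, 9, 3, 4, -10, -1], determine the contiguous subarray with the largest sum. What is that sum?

Using Kadane's algorithm on [2, 9, 3, 4, -10, -1]:

Scanning through the array:
Position 1 (value 9): max_ending_here = 11, max_so_far = 11
Position 2 (value 3): max_ending_here = 14, max_so_far = 14
Position 3 (value 4): max_ending_here = 18, max_so_far = 18
Position 4 (value -10): max_ending_here = 8, max_so_far = 18
Position 5 (value -1): max_ending_here = 7, max_so_far = 18

Maximum subarray: [2, 9, 3, 4]
Maximum sum: 18

The maximum subarray is [2, 9, 3, 4] with sum 18. This subarray runs from index 0 to index 3.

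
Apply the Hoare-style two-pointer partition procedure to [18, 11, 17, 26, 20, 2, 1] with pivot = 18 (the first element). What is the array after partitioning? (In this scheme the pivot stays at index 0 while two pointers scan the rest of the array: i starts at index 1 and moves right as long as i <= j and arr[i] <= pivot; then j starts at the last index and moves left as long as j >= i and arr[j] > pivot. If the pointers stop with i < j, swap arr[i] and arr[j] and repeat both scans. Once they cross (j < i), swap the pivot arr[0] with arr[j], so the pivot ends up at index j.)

Hoare-style two-pointer partition with pivot = 18:

Initial array: [18, 11, 17, 26, 20, 2, 1]

Pointers start at i = 1, j = 6.
i stops at index 3 (arr[3]=26 > 18), j stops at index 6 (arr[6]=1 <= 18): swap arr[3] and arr[6], array becomes [18, 11, 17, 1, 20, 2, 26]
i stops at index 4 (arr[4]=20 > 18), j stops at index 5 (arr[5]=2 <= 18): swap arr[4] and arr[5], array becomes [18, 11, 17, 1, 2, 20, 26]
i ends at 5, j ends at 4: the pointers have crossed (j < i), so scanning stops.

Swap pivot arr[0] with arr[4] to place pivot at position 4: [2, 11, 17, 1, 18, 20, 26]
Pivot position: 4

After partitioning with pivot 18, the array becomes [2, 11, 17, 1, 18, 20, 26]. The pivot is placed at index 4. All elements to the left of the pivot are <= 18, and all elements to the right are > 18.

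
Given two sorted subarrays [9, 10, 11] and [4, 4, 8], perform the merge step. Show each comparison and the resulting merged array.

Merging process:

Compare 9 vs 4: take 4 from right. Merged: [4]
Compare 9 vs 4: take 4 from right. Merged: [4, 4]
Compare 9 vs 8: take 8 from right. Merged: [4, 4, 8]
Append remaining from left: [9, 10, 11]. Merged: [4, 4, 8, 9, 10, 11]

Final merged array: [4, 4, 8, 9, 10, 11]
Total comparisons: 3

The merged array is [4, 4, 8, 9, 10, 11], requiring 3 comparisons. The merge step runs in O(n) time where n is the total number of elements.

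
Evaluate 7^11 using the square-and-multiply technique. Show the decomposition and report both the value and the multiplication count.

Computing 7^11 by squaring (build up from 7^1; each line after the first costs one multiplication):

7^1 = 7
7^2 = (7^1)^2 = 7^2 = 49
7^4 = (7^2)^2 = 49^2 = 2401
7^5 = 7 * 7^4 = 7 * 2401 = 16807
7^10 = (7^5)^2 = 16807^2 = 282475249
7^11 = 7 * 7^10 = 7 * 282475249 = 1977326743

Result: 1977326743
Multiplications needed: 5 (5 lines after 7^1)

7^11 = 1977326743. Using exponentiation by squaring, this requires 5 multiplications. The key idea: if the exponent is even, square the half-power; if odd, multiply by the base once.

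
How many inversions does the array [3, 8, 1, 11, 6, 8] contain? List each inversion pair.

Finding inversions in [3, 8, 1, 11, 6, 8]:

(0, 2): arr[0]=3 > arr[2]=1
(1, 2): arr[1]=8 > arr[2]=1
(1, 4): arr[1]=8 > arr[4]=6
(3, 4): arr[3]=11 > arr[4]=6
(3, 5): arr[3]=11 > arr[5]=8

Total inversions: 5

The array has 5 inversion(s): (0,2), (1,2), (1,4), (3,4), (3,5). Each pair (i,j) satisfies i < j and arr[i] > arr[j].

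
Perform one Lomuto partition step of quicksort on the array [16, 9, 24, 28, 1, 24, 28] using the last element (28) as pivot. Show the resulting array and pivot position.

Lomuto partition with pivot = 28:

Initial array: [16, 9, 24, 28, 1, 24, 28]

arr[0]=16 <= 28: swap with position 0, array becomes [16, 9, 24, 28, 1, 24, 28]
arr[1]=9 <= 28: swap with position 1, array becomes [16, 9, 24, 28, 1, 24, 28]
arr[2]=24 <= 28: swap with position 2, array becomes [16, 9, 24, 28, 1, 24, 28]
arr[3]=28 <= 28: swap with position 3, array becomes [16, 9, 24, 28, 1, 24, 28]
arr[4]=1 <= 28: swap with position 4, array becomes [16, 9, 24, 28, 1, 24, 28]
arr[5]=24 <= 28: swap with position 5, array becomes [16, 9, 24, 28, 1, 24, 28]

Place pivot at position 6: [16, 9, 24, 28, 1, 24, 28]
Pivot position: 6

After partitioning with pivot 28, the array becomes [16, 9, 24, 28, 1, 24, 28]. The pivot is placed at index 6. All elements to the left of the pivot are <= 28, and all elements to the right are > 28.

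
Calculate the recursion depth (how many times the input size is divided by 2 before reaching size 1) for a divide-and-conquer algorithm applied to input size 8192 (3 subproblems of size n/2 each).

For divide and conquer with division factor 2:

Problem sizes at each level:
Level 0: 8192
Level 1: 4096
Level 2: 2048
Level 3: 1024
Level 4: 512
Level 5: 256
Level 6: 128
Level 7: 64
Level 8: 32
Level 9: 16
Level 10: 8
Level 11: 4
Level 12: 2
Level 13: 1

The root is level 0 and the size-1 base case is level 13 (the tree spans levels 0 through 13, i.e. 14 levels counting the root), so the depth is the number of divisions: log_2(8192) = 13

The recursion tree depth is log_2(8192) = 13. At each level, the problem size is divided by 2, so it takes 13 divisions to reduce to a base case of size 1. The algorithm makes 3 recursive calls at each level.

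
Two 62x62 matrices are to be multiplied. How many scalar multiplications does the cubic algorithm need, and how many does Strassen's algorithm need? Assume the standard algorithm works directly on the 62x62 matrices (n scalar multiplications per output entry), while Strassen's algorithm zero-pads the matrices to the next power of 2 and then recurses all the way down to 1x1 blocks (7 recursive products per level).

Matrix multiplication for 62x62 matrices:

Strassen's algorithm requires power-of-2 dimensions. Pad 62x62 to 64x64 (next power of 2).

Standard algorithm: 62^3 = 238328 multiplications
Strassen's algorithm: 7^(log2(64)) = 7^6 = 117649 multiplications
Savings: 238328 - 117649 = 120679 multiplications

Standard: 238328 multiplications (62^3). Strassen: 117649 multiplications (7^6, after padding to 64x64). Strassen reduces 8 recursive multiplications to 7 at each level.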